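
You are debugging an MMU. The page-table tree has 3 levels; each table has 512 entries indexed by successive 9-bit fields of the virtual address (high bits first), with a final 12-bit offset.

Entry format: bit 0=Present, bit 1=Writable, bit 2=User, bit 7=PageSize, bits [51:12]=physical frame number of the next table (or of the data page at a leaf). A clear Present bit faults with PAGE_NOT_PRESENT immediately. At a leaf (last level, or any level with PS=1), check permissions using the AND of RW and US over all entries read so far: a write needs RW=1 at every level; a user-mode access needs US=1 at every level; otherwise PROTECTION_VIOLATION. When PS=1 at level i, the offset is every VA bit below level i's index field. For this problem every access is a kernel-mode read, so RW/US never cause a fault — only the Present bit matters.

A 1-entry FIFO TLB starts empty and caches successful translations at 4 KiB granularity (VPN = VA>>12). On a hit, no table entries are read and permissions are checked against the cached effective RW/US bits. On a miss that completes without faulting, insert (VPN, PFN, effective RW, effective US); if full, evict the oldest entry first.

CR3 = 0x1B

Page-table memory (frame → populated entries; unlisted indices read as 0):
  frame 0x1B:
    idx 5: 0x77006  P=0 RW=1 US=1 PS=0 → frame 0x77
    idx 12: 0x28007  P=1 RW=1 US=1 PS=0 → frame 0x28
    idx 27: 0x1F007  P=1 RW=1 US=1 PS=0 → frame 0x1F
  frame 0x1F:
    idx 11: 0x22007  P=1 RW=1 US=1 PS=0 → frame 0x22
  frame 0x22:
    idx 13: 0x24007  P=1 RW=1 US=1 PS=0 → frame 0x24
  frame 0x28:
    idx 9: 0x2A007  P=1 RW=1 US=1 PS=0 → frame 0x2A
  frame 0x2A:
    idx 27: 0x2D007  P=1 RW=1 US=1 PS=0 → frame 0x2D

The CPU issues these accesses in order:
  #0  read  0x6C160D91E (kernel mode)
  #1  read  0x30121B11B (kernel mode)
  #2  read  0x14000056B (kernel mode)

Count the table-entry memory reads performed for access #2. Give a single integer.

Per-access translation:
#0 VA=0x6C160D91E (r,kernel):
  L0: frame=0x1B idx=27 entry=0x1F007 [P=1 RW=1 US=1 PS=0]
  L1: frame=0x1F idx=11 entry=0x22007 [P=1 RW=1 US=1 PS=0]
  L2: frame=0x22 idx=13 entry=0x24007 [P=1 RW=1 US=1 PS=0]
  → PA=0x2491E  (3 entries read)
#1 VA=0x30121B11B (r,kernel):
  L0: frame=0x1B idx=12 entry=0x28007 [P=1 RW=1 US=1 PS=0]
  L1: frame=0x28 idx=9 entry=0x2A007 [P=1 RW=1 US=1 PS=0]
  L2: frame=0x2A idx=27 entry=0x2D007 [P=1 RW=1 US=1 PS=0]
  → PA=0x2D11B  (3 entries read)
#2 VA=0x14000056B (r,kernel):
  L0: frame=0x1B idx=5 entry=0x77006 [P=0 RW=1 US=1 PS=0]
  ✗ PAGE_NOT_PRESENT  [1 reads]

Entries read for #2: 1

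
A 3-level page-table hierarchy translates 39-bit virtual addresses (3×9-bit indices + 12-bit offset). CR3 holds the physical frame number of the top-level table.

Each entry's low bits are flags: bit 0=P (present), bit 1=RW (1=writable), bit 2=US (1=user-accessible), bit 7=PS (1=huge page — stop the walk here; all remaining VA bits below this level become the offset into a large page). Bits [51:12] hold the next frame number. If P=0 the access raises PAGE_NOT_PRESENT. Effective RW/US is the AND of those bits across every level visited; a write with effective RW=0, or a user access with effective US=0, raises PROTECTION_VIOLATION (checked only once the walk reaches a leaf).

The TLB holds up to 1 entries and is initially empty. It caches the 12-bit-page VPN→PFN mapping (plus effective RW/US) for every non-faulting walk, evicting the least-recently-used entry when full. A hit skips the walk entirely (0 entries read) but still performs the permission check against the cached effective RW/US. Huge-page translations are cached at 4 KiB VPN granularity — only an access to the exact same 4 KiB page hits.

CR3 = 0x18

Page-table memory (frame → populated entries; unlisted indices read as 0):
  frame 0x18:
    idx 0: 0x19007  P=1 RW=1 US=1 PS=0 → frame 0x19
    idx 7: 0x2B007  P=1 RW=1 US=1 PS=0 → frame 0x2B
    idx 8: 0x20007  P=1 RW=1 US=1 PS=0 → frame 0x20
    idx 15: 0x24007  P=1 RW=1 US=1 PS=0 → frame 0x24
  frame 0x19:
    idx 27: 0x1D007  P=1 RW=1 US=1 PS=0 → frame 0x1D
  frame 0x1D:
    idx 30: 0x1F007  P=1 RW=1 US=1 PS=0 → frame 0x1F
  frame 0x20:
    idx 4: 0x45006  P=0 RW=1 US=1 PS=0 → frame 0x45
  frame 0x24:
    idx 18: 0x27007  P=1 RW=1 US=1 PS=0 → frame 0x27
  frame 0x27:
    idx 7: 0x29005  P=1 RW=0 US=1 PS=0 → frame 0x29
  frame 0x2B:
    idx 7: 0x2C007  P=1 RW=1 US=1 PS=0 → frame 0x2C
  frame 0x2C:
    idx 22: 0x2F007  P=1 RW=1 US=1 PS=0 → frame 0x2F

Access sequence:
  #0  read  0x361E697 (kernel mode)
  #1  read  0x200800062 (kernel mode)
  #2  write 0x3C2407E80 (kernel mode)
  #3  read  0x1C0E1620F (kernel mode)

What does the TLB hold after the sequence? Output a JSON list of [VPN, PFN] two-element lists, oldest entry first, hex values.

Walk each access:
#0 VA=0x361E697 (r,kernel):
  [0] read 0x18 idx=0: raw=0x19007 flags P=1 W=1 U=1 S=0
  [1] read 0x19 idx=27: raw=0x1D007 flags P=1 W=1 U=1 S=0
  [2] read 0x1D idx=30: raw=0x1F007 flags P=1 W=1 U=1 S=0
  ⇒ phys 0x1F697  [3 reads]
#1 VA=0x200800062 (r,kernel):
  [0] read 0x18 idx=8: raw=0x20007 flags P=1 W=1 U=1 S=0
  [1] read 0x20 idx=4: raw=0x45006 flags P=0 W=1 U=1 S=0
  → PAGE_NOT_PRESENT  (2 entries read)
#2 VA=0x3C2407E80 (w,kernel):
  [0] read 0x18 idx=15: raw=0x24007 flags P=1 W=1 U=1 S=0
  [1] read 0x24 idx=18: raw=0x27007 flags P=1 W=1 U=1 S=0
  [2] read 0x27 idx=7: raw=0x29005 flags P=1 W=0 U=1 S=0
  → PROTECTION_VIOLATION  (3 entries read)
#3 VA=0x1C0E1620F (r,kernel):
  [0] read 0x18 idx=7: raw=0x2B007 flags P=1 W=1 U=1 S=0
  [1] read 0x2B idx=7: raw=0x2C007 flags P=1 W=1 U=1 S=0
  [2] read 0x2C idx=22: raw=0x2F007 flags P=1 W=1 U=1 S=0
  ⇒ phys 0x2F20F  [3 reads]

TLB: [["0x1C0E16", "0x2F"]]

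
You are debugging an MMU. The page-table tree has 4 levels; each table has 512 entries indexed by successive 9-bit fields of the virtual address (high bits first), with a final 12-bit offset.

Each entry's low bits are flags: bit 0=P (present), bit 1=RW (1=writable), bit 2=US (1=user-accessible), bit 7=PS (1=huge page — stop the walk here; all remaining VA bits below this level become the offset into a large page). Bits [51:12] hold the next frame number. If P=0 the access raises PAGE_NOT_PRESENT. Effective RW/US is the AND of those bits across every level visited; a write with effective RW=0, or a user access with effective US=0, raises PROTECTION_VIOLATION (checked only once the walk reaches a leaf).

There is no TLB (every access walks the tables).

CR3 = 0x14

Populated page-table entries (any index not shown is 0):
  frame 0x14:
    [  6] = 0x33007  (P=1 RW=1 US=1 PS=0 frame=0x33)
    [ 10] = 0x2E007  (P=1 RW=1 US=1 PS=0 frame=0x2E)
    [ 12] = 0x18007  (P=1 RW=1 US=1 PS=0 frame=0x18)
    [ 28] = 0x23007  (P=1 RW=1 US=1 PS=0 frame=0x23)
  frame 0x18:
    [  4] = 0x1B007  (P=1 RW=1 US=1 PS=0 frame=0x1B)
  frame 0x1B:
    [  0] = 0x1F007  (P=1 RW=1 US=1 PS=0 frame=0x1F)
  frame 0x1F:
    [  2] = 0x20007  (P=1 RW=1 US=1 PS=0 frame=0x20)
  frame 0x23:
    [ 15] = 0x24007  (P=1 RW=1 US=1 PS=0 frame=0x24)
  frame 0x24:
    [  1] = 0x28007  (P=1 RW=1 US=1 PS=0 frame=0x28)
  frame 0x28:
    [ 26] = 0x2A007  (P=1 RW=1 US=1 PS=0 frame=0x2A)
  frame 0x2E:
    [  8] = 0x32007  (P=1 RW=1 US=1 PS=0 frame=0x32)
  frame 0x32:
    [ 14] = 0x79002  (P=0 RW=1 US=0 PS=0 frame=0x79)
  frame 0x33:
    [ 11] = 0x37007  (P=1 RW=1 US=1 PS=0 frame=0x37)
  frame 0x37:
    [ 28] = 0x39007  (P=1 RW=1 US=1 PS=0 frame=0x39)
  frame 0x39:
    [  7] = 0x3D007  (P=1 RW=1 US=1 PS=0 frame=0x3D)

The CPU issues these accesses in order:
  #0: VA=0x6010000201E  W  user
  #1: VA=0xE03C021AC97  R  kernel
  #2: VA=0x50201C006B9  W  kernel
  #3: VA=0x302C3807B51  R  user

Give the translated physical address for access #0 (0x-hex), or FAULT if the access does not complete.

Per-access translation:
#0 VA=0x6010000201E (w,user):
  [0] read 0x14 idx=12: raw=0x18007 flags P=1 W=1 U=1 S=0
  [1] read 0x18 idx=4: raw=0x1B007 flags P=1 W=1 U=1 S=0
  [2] read 0x1B idx=0: raw=0x1F007 flags P=1 W=1 U=1 S=0
  [3] read 0x1F idx=2: raw=0x20007 flags P=1 W=1 U=1 S=0
  → PA=0x2001E  (4 entries read)
#1 VA=0xE03C021AC97 (r,kernel):
  [0] read 0x14 idx=28: raw=0x23007 flags P=1 W=1 U=1 S=0
  [1] read 0x23 idx=15: raw=0x24007 flags P=1 W=1 U=1 S=0
  [2] read 0x24 idx=1: raw=0x28007 flags P=1 W=1 U=1 S=0
  [3] read 0x28 idx=26: raw=0x2A007 flags P=1 W=1 U=1 S=0
  → PA=0x2AC97  (4 entries read)
#2 VA=0x50201C006B9 (w,kernel):
  [0] read 0x14 idx=10: raw=0x2E007 flags P=1 W=1 U=1 S=0
  [1] read 0x2E idx=8: raw=0x32007 flags P=1 W=1 U=1 S=0
  [2] read 0x32 idx=14: raw=0x79002 flags P=0 W=1 U=0 S=0
  → PAGE_NOT_PRESENT  (3 entries read)
#3 VA=0x302C3807B51 (r,user):
  [0] read 0x14 idx=6: raw=0x33007 flags P=1 W=1 U=1 S=0
  [1] read 0x33 idx=11: raw=0x37007 flags P=1 W=1 U=1 S=0
  [2] read 0x37 idx=28: raw=0x39007 flags P=1 W=1 U=1 S=0
  [3] read 0x39 idx=7: raw=0x3D007 flags P=1 W=1 U=1 S=0
  → PA=0x3DB51  (4 entries read)

Access #0 PA: 0x2001E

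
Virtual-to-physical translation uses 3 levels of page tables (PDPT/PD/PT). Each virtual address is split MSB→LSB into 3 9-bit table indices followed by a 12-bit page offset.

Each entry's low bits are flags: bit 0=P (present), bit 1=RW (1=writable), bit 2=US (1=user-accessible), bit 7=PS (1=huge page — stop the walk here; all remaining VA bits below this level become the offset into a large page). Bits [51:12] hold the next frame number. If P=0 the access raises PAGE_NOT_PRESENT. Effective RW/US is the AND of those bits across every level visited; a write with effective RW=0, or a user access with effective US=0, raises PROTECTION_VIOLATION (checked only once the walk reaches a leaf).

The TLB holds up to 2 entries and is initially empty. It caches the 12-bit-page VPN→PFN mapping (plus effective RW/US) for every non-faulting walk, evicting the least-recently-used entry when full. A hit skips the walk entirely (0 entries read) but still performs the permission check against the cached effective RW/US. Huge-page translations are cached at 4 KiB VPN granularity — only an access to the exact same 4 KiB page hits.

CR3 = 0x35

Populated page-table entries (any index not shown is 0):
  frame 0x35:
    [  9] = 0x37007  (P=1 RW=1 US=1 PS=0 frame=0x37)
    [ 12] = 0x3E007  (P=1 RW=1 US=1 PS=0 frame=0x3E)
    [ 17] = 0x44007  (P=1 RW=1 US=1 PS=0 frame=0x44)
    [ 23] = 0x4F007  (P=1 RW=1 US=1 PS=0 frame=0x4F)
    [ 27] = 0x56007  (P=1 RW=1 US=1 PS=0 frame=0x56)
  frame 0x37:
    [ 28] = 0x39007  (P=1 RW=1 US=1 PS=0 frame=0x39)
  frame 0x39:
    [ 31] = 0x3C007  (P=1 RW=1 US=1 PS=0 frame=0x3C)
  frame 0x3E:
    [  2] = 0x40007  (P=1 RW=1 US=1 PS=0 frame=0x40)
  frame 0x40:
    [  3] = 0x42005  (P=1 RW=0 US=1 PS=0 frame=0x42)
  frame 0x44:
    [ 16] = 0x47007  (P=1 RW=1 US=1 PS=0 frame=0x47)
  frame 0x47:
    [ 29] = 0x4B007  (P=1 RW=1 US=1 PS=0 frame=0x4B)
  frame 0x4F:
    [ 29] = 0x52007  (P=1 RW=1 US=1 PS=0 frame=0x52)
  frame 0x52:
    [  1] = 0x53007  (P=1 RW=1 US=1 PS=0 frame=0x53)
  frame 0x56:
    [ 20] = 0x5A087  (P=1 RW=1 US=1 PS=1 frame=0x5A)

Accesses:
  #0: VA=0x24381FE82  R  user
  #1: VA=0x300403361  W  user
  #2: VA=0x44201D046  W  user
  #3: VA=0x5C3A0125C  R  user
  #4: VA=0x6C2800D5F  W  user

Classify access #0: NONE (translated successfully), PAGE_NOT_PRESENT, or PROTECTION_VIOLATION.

Per-access translation:
#0 VA=0x24381FE82 (r,user):
  [0] read 0x35 idx=9: raw=0x37007 flags P=1 W=1 U=1 S=0
  [1] read 0x37 idx=28: raw=0x39007 flags P=1 W=1 U=1 S=0
  [2] read 0x39 idx=31: raw=0x3C007 flags P=1 W=1 U=1 S=0
  ✓ 0x3CE82  — 3 lookups
#1 VA=0x300403361 (w,user):
  [0] read 0x35 idx=12: raw=0x3E007 flags P=1 W=1 U=1 S=0
  [1] read 0x3E idx=2: raw=0x40007 flags P=1 W=1 U=1 S=0
  [2] read 0x40 idx=3: raw=0x42005 flags P=1 W=0 U=1 S=0
  → PROTECTION_VIOLATION  (3 entries read)
#2 VA=0x44201D046 (w,user):
  [0] read 0x35 idx=17: raw=0x44007 flags P=1 W=1 U=1 S=0
  [1] read 0x44 idx=16: raw=0x47007 flags P=1 W=1 U=1 S=0
  [2] read 0x47 idx=29: raw=0x4B007 flags P=1 W=1 U=1 S=0
  ✓ 0x4B046  — 3 lookups
#3 VA=0x5C3A0125C (r,user):
  [0] read 0x35 idx=23: raw=0x4F007 flags P=1 W=1 U=1 S=0
  [1] read 0x4F idx=29: raw=0x52007 flags P=1 W=1 U=1 S=0
  [2] read 0x52 idx=1: raw=0x53007 flags P=1 W=1 U=1 S=0
  ✓ 0x5325C  — 3 lookups
#4 VA=0x6C2800D5F (w,user):
  [0] read 0x35 idx=27: raw=0x56007 flags P=1 W=1 U=1 S=0
  [1] read 0x56 idx=20: raw=0x5A087 flags P=1 W=1 U=1 S=1
  ✓ 0x5AD5F (huge @L1)  — 2 lookups

Access #0 fault: NONE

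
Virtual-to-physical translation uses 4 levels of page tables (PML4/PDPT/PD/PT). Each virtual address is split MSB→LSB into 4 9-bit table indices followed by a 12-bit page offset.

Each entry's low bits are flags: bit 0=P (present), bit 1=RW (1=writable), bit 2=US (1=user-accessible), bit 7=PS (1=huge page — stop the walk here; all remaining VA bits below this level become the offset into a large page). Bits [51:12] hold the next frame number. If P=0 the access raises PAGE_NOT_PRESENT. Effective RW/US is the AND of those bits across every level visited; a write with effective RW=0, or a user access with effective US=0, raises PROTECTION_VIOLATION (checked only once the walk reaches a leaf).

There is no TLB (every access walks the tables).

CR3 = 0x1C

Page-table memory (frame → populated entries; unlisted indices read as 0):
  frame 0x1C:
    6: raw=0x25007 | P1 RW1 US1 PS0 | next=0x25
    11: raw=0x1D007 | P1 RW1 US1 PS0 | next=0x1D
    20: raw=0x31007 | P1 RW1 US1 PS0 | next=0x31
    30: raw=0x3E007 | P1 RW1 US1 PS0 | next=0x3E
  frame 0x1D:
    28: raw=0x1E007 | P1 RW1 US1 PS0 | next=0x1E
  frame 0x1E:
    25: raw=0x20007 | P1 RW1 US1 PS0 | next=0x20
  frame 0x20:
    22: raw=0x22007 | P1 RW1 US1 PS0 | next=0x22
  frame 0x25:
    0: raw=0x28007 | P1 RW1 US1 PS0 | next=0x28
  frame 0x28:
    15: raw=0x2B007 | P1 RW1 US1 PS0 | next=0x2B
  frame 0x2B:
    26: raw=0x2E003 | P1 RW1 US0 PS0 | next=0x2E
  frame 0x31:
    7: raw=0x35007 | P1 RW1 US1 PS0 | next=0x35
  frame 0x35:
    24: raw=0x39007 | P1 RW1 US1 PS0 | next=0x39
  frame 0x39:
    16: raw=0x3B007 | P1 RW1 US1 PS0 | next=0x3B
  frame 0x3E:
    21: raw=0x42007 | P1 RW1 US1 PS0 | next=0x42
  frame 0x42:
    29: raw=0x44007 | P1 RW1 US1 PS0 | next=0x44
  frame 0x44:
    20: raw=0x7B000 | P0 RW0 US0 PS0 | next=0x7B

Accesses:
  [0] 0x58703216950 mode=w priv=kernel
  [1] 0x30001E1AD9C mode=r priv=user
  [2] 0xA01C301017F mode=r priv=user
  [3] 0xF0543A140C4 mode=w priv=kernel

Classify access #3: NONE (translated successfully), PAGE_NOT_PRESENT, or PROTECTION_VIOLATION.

Per-access translation:
#0 VA=0x58703216950 (w,kernel):
  [0] read 0x1C idx=11: raw=0x1D007 flags P=1 W=1 U=1 S=0
  [1] read 0x1D idx=28: raw=0x1E007 flags P=1 W=1 U=1 S=0
  [2] read 0x1E idx=25: raw=0x20007 flags P=1 W=1 U=1 S=0
  [3] read 0x20 idx=22: raw=0x22007 flags P=1 W=1 U=1 S=0
  → PA=0x22950  (4 entries read)
#1 VA=0x30001E1AD9C (r,user):
  [0] read 0x1C idx=6: raw=0x25007 flags P=1 W=1 U=1 S=0
  [1] read 0x25 idx=0: raw=0x28007 flags P=1 W=1 U=1 S=0
  [2] read 0x28 idx=15: raw=0x2B007 flags P=1 W=1 U=1 S=0
  [3] read 0x2B idx=26: raw=0x2E003 flags P=1 W=1 U=0 S=0
  ✗ PROTECTION_VIOLATION  [4 reads]
#2 VA=0xA01C301017F (r,user):
  [0] read 0x1C idx=20: raw=0x31007 flags P=1 W=1 U=1 S=0
  [1] read 0x31 idx=7: raw=0x35007 flags P=1 W=1 U=1 S=0
  [2] read 0x35 idx=24: raw=0x39007 flags P=1 W=1 U=1 S=0
  [3] read 0x39 idx=16: raw=0x3B007 flags P=1 W=1 U=1 S=0
  → PA=0x3B17F  (4 entries read)
#3 VA=0xF0543A140C4 (w,kernel):
  [0] read 0x1C idx=30: raw=0x3E007 flags P=1 W=1 U=1 S=0
  [1] read 0x3E idx=21: raw=0x42007 flags P=1 W=1 U=1 S=0
  [2] read 0x42 idx=29: raw=0x44007 flags P=1 W=1 U=1 S=0
  [3] read 0x44 idx=20: raw=0x7B000 flags P=0 W=0 U=0 S=0
  ✗ PAGE_NOT_PRESENT  [4 reads]

Access #3 fault: PAGE_NOT_PRESENT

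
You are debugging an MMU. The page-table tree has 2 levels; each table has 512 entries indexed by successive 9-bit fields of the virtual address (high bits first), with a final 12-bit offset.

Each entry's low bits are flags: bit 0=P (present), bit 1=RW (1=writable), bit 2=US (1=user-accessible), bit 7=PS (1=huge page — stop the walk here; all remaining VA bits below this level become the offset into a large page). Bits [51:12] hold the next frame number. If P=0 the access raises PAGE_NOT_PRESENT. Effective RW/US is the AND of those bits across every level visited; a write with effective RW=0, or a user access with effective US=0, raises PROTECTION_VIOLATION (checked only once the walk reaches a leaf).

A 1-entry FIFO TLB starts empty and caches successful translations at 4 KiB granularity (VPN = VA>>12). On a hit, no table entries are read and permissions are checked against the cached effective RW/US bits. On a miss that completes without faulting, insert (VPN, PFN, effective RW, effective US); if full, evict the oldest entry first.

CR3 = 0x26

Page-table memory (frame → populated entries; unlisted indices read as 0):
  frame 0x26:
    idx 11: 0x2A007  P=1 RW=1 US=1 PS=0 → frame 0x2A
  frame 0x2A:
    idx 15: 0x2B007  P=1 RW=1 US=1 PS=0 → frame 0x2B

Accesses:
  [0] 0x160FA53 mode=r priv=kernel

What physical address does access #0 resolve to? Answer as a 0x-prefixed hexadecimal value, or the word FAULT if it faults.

Walk each access:
#0 VA=0x160FA53 (r,kernel):
  [0] read 0x26 idx=11: raw=0x2A007 flags P=1 W=1 U=1 S=0
  [1] read 0x2A idx=15: raw=0x2B007 flags P=1 W=1 U=1 S=0
  → PA=0x2BA53  (2 entries read)

Access #0 PA: 0x2BA53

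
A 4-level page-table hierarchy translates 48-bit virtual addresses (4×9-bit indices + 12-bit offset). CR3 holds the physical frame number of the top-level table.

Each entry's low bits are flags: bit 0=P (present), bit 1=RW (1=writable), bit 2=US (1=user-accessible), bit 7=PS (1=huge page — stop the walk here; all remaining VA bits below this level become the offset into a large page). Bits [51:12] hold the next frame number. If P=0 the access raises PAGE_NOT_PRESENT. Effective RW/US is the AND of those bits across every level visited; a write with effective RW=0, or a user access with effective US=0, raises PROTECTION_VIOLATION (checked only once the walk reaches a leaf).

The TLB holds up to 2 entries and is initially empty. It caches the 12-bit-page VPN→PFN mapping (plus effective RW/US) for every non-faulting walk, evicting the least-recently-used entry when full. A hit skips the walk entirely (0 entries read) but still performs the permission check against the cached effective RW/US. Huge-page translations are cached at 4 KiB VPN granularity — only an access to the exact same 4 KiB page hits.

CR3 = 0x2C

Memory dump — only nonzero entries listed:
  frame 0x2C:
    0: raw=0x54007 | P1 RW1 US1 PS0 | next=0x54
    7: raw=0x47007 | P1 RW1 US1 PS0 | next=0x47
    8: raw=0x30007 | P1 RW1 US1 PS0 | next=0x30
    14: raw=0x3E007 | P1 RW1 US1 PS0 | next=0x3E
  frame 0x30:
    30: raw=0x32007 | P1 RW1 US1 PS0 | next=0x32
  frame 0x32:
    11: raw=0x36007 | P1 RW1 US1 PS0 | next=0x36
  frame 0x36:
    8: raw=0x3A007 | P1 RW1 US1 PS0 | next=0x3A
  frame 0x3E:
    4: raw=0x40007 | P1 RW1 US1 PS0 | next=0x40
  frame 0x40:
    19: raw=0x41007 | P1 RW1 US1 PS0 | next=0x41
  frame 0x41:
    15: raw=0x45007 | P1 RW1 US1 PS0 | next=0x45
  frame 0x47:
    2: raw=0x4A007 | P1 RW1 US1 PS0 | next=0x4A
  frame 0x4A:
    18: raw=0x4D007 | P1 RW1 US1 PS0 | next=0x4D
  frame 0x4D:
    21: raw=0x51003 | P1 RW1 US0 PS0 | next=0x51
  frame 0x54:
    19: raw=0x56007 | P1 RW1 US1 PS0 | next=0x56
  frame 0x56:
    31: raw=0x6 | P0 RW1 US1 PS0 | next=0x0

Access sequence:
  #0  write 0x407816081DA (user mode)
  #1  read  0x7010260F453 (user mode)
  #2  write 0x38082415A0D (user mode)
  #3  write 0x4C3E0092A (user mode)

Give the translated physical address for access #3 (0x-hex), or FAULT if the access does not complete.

Per-access translation:
#0 VA=0x407816081DA (w,user):
  [0] read 0x2C idx=8: raw=0x30007 flags P=1 W=1 U=1 S=0
  [1] read 0x30 idx=30: raw=0x32007 flags P=1 W=1 U=1 S=0
  [2] read 0x32 idx=11: raw=0x36007 flags P=1 W=1 U=1 S=0
  [3] read 0x36 idx=8: raw=0x3A007 flags P=1 W=1 U=1 S=0
  → PA=0x3A1DA  (4 entries read)
#1 VA=0x7010260F453 (r,user):
  [0] read 0x2C idx=14: raw=0x3E007 flags P=1 W=1 U=1 S=0
  [1] read 0x3E idx=4: raw=0x40007 flags P=1 W=1 U=1 S=0
  [2] read 0x40 idx=19: raw=0x41007 flags P=1 W=1 U=1 S=0
  [3] read 0x41 idx=15: raw=0x45007 flags P=1 W=1 U=1 S=0
  → PA=0x45453  (4 entries read)
#2 VA=0x38082415A0D (w,user):
  [0] read 0x2C idx=7: raw=0x47007 flags P=1 W=1 U=1 S=0
  [1] read 0x47 idx=2: raw=0x4A007 flags P=1 W=1 U=1 S=0
  [2] read 0x4A idx=18: raw=0x4D007 flags P=1 W=1 U=1 S=0
  [3] read 0x4D idx=21: raw=0x51003 flags P=1 W=1 U=0 S=0
  ✗ PROTECTION_VIOLATION  [4 reads]
#3 VA=0x4C3E0092A (w,user):
  [0] read 0x2C idx=0: raw=0x54007 flags P=1 W=1 U=1 S=0
  [1] read 0x54 idx=19: raw=0x56007 flags P=1 W=1 U=1 S=0
  [2] read 0x56 idx=31: raw=0x6 flags P=0 W=1 U=1 S=0
  ✗ PAGE_NOT_PRESENT  [3 reads]

Access #3 PA: FAULT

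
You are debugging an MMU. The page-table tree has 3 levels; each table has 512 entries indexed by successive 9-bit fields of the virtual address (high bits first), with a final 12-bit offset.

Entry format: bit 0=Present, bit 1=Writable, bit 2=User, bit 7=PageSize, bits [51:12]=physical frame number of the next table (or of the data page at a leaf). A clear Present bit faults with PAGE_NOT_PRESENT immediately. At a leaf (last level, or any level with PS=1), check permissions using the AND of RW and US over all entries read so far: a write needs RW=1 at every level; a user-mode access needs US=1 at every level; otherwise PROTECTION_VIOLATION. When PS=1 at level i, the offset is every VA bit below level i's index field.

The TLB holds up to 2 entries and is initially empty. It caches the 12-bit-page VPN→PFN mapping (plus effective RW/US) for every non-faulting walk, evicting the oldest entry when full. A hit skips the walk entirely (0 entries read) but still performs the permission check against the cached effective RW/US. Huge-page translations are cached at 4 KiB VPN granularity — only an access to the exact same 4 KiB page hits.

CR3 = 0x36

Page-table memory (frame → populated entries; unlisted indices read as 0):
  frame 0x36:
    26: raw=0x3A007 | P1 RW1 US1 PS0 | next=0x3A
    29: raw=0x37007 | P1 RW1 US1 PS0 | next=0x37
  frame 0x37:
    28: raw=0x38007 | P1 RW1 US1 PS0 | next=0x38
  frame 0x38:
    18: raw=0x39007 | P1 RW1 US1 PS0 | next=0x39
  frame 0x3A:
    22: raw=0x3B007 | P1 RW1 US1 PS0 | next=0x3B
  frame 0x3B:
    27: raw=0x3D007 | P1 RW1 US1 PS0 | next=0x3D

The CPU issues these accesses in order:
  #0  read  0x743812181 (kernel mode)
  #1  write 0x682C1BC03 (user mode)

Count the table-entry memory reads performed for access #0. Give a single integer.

Trace:
#0 VA=0x743812181 (r,kernel):
  lvl0: tbl 0x36, slot 29 ⇒ 0x37007 (P1/RW1/US1/PS0)
  lvl1: tbl 0x37, slot 28 ⇒ 0x38007 (P1/RW1/US1/PS0)
  lvl2: tbl 0x38, slot 18 ⇒ 0x39007 (P1/RW1/US1/PS0)
  ⇒ phys 0x39181  [3 reads]
#1 VA=0x682C1BC03 (w,user):
  lvl0: tbl 0x36, slot 26 ⇒ 0x3A007 (P1/RW1/US1/PS0)
  lvl1: tbl 0x3A, slot 22 ⇒ 0x3B007 (P1/RW1/US1/PS0)
  lvl2: tbl 0x3B, slot 27 ⇒ 0x3D007 (P1/RW1/US1/PS0)
  ⇒ phys 0x3DC03  [3 reads]

Entries read for #0: 3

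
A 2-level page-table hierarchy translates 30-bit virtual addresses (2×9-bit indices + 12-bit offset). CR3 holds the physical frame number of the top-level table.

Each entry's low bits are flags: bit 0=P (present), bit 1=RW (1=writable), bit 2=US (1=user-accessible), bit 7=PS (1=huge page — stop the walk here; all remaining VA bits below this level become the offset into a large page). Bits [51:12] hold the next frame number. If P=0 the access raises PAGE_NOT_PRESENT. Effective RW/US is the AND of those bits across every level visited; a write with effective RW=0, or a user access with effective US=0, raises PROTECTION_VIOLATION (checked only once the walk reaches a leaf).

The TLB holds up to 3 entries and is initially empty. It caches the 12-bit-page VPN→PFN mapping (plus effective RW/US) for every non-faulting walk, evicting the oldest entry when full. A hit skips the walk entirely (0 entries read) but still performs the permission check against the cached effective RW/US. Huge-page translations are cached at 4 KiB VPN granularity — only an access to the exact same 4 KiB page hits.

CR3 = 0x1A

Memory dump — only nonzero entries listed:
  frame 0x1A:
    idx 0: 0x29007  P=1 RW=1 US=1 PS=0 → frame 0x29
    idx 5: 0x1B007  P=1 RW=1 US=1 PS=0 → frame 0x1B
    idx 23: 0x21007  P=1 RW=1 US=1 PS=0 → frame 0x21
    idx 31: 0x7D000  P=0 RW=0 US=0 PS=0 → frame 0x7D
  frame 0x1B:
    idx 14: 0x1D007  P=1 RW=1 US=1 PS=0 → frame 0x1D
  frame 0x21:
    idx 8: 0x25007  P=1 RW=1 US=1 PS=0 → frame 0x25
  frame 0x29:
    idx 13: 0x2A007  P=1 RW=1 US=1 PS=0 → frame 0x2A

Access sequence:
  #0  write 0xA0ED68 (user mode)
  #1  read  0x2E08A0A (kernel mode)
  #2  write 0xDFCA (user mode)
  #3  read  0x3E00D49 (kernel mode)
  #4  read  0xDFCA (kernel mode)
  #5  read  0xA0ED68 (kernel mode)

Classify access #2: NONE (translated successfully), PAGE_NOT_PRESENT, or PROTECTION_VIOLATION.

Per-access translation:
#0 VA=0xA0ED68 (w,user):
  L0 @0x1A[5] → 0x1B007  P=1,RW=1,US=1,PS=0
  L1 @0x1B[14] → 0x1D007  P=1,RW=1,US=1,PS=0
  ✓ 0x1DD68  — 2 lookups
#1 VA=0x2E08A0A (r,kernel):
  L0 @0x1A[23] → 0x21007  P=1,RW=1,US=1,PS=0
  L1 @0x21[8] → 0x25007  P=1,RW=1,US=1,PS=0
  ✓ 0x25A0A  — 2 lookups
#2 VA=0xDFCA (w,user):
  L0 @0x1A[0] → 0x29007  P=1,RW=1,US=1,PS=0
  L1 @0x29[13] → 0x2A007  P=1,RW=1,US=1,PS=0
  ✓ 0x2AFCA  — 2 lookups
#3 VA=0x3E00D49 (r,kernel):
  L0 @0x1A[31] → 0x7D000  P=0,RW=0,US=0,PS=0
  → PAGE_NOT_PRESENT  (1 entries read)
#4 VA=0xDFCA (r,kernel):
  TLB hit vpn=0xD → PA=0x2AFCA
#5 VA=0xA0ED68 (r,kernel):
  TLB hit vpn=0xA0E → PA=0x1DD68

Access #2 fault: NONE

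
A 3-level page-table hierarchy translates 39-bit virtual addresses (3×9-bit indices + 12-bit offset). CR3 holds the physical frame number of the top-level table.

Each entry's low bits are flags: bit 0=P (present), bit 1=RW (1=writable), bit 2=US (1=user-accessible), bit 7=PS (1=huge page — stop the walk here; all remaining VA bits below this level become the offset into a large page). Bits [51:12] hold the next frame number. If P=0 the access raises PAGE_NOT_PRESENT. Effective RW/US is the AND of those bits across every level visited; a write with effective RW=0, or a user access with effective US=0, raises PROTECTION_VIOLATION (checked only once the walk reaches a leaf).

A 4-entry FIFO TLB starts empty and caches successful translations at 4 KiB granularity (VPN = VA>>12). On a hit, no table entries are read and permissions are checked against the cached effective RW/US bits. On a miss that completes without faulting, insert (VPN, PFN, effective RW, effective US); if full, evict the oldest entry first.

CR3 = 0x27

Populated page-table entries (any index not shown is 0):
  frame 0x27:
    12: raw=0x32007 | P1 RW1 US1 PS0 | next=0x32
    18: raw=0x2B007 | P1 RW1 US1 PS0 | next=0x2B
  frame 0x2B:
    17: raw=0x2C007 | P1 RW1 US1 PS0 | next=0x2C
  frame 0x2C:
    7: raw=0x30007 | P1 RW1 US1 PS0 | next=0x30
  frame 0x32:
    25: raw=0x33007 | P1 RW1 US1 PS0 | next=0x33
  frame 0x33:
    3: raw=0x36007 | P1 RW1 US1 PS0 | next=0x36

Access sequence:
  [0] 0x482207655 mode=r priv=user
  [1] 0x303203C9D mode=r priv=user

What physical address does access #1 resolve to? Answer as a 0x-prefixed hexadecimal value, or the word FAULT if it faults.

Trace:
#0 VA=0x482207655 (r,user):
  [0] read 0x27 idx=18: raw=0x2B007 flags P=1 W=1 U=1 S=0
  [1] read 0x2B idx=17: raw=0x2C007 flags P=1 W=1 U=1 S=0
  [2] read 0x2C idx=7: raw=0x30007 flags P=1 W=1 U=1 S=0
  ⇒ phys 0x30655  [3 reads]
#1 VA=0x303203C9D (r,user):
  [0] read 0x27 idx=12: raw=0x32007 flags P=1 W=1 U=1 S=0
  [1] read 0x32 idx=25: raw=0x33007 flags P=1 W=1 U=1 S=0
  [2] read 0x33 idx=3: raw=0x36007 flags P=1 W=1 U=1 S=0
  ⇒ phys 0x36C9D  [3 reads]

Access #1 PA: 0x36C9D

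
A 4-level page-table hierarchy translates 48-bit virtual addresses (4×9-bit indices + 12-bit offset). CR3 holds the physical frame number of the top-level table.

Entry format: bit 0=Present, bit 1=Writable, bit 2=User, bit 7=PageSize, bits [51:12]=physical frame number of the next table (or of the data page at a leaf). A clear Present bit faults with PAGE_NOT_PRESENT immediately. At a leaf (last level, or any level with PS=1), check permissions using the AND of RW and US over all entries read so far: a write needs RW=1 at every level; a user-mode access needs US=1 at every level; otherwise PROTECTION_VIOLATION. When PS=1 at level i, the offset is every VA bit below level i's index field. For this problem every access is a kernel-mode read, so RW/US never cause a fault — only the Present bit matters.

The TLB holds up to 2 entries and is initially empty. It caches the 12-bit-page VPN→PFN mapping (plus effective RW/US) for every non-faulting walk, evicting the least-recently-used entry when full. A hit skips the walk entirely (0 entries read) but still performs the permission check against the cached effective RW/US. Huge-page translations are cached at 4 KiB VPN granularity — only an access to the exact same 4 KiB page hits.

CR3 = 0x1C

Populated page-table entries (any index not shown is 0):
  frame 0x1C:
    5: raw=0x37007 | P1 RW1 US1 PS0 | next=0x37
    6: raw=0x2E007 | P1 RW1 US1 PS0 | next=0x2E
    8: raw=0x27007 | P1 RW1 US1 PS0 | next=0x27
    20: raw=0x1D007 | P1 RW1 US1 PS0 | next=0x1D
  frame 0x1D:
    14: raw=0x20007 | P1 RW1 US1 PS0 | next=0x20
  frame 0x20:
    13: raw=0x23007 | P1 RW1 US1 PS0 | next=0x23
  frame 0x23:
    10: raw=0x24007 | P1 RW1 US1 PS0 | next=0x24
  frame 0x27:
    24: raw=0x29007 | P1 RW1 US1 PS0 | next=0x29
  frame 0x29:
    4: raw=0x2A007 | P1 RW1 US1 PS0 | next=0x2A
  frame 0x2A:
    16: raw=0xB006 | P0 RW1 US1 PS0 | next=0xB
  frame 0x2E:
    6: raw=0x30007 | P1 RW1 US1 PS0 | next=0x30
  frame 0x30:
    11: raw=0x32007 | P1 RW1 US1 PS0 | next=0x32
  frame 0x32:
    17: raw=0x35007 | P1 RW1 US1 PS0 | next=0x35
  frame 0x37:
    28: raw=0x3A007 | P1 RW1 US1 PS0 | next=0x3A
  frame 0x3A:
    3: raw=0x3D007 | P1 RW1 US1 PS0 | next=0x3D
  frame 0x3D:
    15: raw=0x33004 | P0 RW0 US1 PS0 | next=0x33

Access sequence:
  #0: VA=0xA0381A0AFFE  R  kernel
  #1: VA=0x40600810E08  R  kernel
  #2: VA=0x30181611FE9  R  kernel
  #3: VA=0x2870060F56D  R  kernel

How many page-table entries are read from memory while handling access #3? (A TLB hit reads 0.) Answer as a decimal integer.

Walk each access:
#0 VA=0xA0381A0AFFE (r,kernel):
  L0 @0x1C[20] → 0x1D007  P=1,RW=1,US=1,PS=0
  L1 @0x1D[14] → 0x20007  P=1,RW=1,US=1,PS=0
  L2 @0x20[13] → 0x23007  P=1,RW=1,US=1,PS=0
  L3 @0x23[10] → 0x24007  P=1,RW=1,US=1,PS=0
  → PA=0x24FFE  (4 entries read)
#1 VA=0x40600810E08 (r,kernel):
  L0 @0x1C[8] → 0x27007  P=1,RW=1,US=1,PS=0
  L1 @0x27[24] → 0x29007  P=1,RW=1,US=1,PS=0
  L2 @0x29[4] → 0x2A007  P=1,RW=1,US=1,PS=0
  L3 @0x2A[16] → 0xB006  P=0,RW=1,US=1,PS=0
  → PAGE_NOT_PRESENT  (4 entries read)
#2 VA=0x30181611FE9 (r,kernel):
  L0 @0x1C[6] → 0x2E007  P=1,RW=1,US=1,PS=0
  L1 @0x2E[6] → 0x30007  P=1,RW=1,US=1,PS=0
  L2 @0x30[11] → 0x32007  P=1,RW=1,US=1,PS=0
  L3 @0x32[17] → 0x35007  P=1,RW=1,US=1,PS=0
  → PA=0x35FE9  (4 entries read)
#3 VA=0x2870060F56D (r,kernel):
  L0 @0x1C[5] → 0x37007  P=1,RW=1,US=1,PS=0
  L1 @0x37[28] → 0x3A007  P=1,RW=1,US=1,PS=0
  L2 @0x3A[3] → 0x3D007  P=1,RW=1,US=1,PS=0
  L3 @0x3D[15] → 0x33004  P=0,RW=0,US=1,PS=0
  → PAGE_NOT_PRESENT  (4 entries read)

Entries read for #3: 4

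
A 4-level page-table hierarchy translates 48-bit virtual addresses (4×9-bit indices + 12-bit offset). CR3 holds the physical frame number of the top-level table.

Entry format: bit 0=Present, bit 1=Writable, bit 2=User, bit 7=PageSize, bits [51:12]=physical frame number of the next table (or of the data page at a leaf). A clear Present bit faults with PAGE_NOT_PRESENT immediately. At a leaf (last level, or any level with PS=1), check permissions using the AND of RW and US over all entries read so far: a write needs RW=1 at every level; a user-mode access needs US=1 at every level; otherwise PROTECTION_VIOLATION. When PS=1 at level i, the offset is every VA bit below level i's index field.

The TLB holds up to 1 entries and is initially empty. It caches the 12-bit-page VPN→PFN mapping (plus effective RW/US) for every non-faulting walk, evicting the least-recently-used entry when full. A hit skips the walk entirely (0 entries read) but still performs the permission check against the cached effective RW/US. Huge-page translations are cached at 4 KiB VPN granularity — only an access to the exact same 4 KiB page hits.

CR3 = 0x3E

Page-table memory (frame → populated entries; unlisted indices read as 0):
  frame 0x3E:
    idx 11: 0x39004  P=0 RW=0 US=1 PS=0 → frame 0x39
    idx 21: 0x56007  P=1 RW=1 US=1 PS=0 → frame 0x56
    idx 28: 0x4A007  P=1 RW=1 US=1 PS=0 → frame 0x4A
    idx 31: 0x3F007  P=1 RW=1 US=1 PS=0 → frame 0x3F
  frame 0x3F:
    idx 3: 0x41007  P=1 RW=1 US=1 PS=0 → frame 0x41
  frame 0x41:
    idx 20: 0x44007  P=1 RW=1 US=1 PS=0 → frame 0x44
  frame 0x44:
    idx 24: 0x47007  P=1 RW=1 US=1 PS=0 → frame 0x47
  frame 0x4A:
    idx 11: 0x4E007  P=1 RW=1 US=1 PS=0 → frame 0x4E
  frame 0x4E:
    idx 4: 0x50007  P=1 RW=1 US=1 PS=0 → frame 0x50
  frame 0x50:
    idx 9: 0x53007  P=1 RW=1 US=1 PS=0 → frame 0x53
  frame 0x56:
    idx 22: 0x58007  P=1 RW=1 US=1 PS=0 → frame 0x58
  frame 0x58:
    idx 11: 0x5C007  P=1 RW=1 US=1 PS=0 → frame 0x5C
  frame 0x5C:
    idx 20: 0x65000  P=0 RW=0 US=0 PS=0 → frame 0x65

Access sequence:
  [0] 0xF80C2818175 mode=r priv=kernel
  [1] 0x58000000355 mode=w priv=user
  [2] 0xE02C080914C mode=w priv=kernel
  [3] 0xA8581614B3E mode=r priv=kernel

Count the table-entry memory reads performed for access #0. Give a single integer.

Trace:
#0 VA=0xF80C2818175 (r,kernel):
  L0 @0x3E[31] → 0x3F007  P=1,RW=1,US=1,PS=0
  L1 @0x3F[3] → 0x41007  P=1,RW=1,US=1,PS=0
  L2 @0x41[20] → 0x44007  P=1,RW=1,US=1,PS=0
  L3 @0x44[24] → 0x47007  P=1,RW=1,US=1,PS=0
  ⇒ phys 0x47175  [4 reads]
#1 VA=0x58000000355 (w,user):
  L0 @0x3E[11] → 0x39004  P=0,RW=0,US=1,PS=0
  → PAGE_NOT_PRESENT  (1 entries read)
#2 VA=0xE02C080914C (w,kernel):
  L0 @0x3E[28] → 0x4A007  P=1,RW=1,US=1,PS=0
  L1 @0x4A[11] → 0x4E007  P=1,RW=1,US=1,PS=0
  L2 @0x4E[4] → 0x50007  P=1,RW=1,US=1,PS=0
  L3 @0x50[9] → 0x53007  P=1,RW=1,US=1,PS=0
  ⇒ phys 0x5314C  [4 reads]
#3 VA=0xA8581614B3E (r,kernel):
  L0 @0x3E[21] → 0x56007  P=1,RW=1,US=1,PS=0
  L1 @0x56[22] → 0x58007  P=1,RW=1,US=1,PS=0
  L2 @0x58[11] → 0x5C007  P=1,RW=1,US=1,PS=0
  L3 @0x5C[20] → 0x65000  P=0,RW=0,US=0,PS=0
  → PAGE_NOT_PRESENT  (4 entries read)

Entries read for #0: 4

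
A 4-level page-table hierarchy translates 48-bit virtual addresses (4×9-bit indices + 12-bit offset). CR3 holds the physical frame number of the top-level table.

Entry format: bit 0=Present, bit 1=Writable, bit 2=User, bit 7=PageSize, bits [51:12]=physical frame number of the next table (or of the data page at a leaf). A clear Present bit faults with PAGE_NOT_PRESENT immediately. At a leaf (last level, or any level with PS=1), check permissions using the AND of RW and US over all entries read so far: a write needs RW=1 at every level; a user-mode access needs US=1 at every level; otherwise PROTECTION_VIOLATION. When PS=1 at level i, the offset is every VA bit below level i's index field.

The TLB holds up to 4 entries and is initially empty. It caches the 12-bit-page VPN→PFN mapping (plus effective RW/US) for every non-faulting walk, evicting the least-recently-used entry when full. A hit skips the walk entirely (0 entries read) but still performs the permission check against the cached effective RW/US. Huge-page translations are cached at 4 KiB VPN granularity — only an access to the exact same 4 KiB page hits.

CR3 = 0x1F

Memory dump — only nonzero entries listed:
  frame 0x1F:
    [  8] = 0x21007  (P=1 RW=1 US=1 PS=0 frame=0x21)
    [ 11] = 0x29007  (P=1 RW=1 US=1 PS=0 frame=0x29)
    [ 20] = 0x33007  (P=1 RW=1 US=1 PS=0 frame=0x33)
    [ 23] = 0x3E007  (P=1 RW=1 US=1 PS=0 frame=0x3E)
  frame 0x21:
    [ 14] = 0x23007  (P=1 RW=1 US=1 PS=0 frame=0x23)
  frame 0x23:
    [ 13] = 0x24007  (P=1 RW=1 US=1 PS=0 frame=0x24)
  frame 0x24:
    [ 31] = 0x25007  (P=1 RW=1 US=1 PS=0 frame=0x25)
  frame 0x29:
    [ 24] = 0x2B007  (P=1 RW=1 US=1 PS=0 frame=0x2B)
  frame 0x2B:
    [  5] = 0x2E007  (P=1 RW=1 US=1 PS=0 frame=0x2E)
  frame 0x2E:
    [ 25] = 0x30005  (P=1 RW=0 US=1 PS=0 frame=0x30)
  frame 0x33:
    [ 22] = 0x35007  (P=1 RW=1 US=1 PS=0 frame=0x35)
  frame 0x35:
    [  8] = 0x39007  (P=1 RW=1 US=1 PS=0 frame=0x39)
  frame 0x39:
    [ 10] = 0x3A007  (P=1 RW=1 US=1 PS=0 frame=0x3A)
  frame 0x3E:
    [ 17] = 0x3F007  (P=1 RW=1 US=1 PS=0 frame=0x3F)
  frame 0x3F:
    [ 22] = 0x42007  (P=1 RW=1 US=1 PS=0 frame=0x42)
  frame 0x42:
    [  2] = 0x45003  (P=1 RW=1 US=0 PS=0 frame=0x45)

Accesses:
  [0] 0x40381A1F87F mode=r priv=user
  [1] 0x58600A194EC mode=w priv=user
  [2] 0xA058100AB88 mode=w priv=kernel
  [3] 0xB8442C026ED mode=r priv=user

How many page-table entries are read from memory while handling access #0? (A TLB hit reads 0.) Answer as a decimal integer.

Trace:
#0 VA=0x40381A1F87F (r,user):
  L0 @0x1F[8] → 0x21007  P=1,RW=1,US=1,PS=0
  L1 @0x21[14] → 0x23007  P=1,RW=1,US=1,PS=0
  L2 @0x23[13] → 0x24007  P=1,RW=1,US=1,PS=0
  L3 @0x24[31] → 0x25007  P=1,RW=1,US=1,PS=0
  ✓ 0x2587F  — 4 lookups
#1 VA=0x58600A194EC (w,user):
  L0 @0x1F[11] → 0x29007  P=1,RW=1,US=1,PS=0
  L1 @0x29[24] → 0x2B007  P=1,RW=1,US=1,PS=0
  L2 @0x2B[5] → 0x2E007  P=1,RW=1,US=1,PS=0
  L3 @0x2E[25] → 0x30005  P=1,RW=0,US=1,PS=0
  ✗ PROTECTION_VIOLATION  [4 reads]
#2 VA=0xA058100AB88 (w,kernel):
  L0 @0x1F[20] → 0x33007  P=1,RW=1,US=1,PS=0
  L1 @0x33[22] → 0x35007  P=1,RW=1,US=1,PS=0
  L2 @0x35[8] → 0x39007  P=1,RW=1,US=1,PS=0
  L3 @0x39[10] → 0x3A007  P=1,RW=1,US=1,PS=0
  ✓ 0x3AB88  — 4 lookups
#3 VA=0xB8442C026ED (r,user):
  L0 @0x1F[23] → 0x3E007  P=1,RW=1,US=1,PS=0
  L1 @0x3E[17] → 0x3F007  P=1,RW=1,US=1,PS=0
  L2 @0x3F[22] → 0x42007  P=1,RW=1,US=1,PS=0
  L3 @0x42[2] → 0x45003  P=1,RW=1,US=0,PS=0
  ✗ PROTECTION_VIOLATION  [4 reads]

Entries read for #0: 4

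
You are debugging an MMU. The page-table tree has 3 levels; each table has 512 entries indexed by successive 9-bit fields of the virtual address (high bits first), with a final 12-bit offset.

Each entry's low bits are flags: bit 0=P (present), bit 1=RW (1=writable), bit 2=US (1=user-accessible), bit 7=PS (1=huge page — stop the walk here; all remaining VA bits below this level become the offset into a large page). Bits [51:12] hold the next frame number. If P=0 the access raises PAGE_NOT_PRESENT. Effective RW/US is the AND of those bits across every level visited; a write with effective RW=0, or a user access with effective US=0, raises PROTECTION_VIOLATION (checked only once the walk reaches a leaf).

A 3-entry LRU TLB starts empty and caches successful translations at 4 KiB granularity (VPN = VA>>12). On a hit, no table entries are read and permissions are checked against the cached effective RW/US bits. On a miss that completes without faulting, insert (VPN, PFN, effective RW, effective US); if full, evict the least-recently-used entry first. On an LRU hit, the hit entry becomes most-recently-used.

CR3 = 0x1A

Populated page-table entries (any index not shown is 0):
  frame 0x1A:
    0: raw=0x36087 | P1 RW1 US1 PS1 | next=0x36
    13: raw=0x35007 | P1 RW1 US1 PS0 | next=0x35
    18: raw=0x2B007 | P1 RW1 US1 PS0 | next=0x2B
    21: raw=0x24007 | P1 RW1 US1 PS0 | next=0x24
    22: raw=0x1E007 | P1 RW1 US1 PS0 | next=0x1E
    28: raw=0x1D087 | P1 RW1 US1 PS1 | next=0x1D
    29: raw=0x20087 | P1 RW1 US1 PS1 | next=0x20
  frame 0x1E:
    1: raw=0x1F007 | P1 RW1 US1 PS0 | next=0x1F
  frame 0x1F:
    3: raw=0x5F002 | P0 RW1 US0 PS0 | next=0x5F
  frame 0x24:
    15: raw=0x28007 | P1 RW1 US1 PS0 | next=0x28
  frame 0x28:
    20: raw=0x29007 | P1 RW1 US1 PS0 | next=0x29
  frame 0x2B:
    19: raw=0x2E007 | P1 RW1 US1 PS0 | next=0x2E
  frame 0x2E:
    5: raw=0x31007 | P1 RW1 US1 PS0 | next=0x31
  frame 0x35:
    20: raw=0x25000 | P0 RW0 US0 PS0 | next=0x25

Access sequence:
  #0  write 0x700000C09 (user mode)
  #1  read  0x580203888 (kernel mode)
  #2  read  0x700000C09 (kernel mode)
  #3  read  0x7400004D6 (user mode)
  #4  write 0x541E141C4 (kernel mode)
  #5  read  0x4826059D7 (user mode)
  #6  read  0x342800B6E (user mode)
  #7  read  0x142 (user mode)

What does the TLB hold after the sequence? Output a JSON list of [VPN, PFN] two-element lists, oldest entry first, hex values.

Per-access translation:
#0 VA=0x700000C09 (w,user):
  L0 @0x1A[28] → 0x1D087  P=1,RW=1,US=1,PS=1
  ⇒ phys 0x1DC09 (huge @L0)  [1 reads]
#1 VA=0x580203888 (r,kernel):
  L0 @0x1A[22] → 0x1E007  P=1,RW=1,US=1,PS=0
  L1 @0x1E[1] → 0x1F007  P=1,RW=1,US=1,PS=0
  L2 @0x1F[3] → 0x5F002  P=0,RW=1,US=0,PS=0
  ⇒ fault: PAGE_NOT_PRESENT  — 3 lookups
#2 VA=0x700000C09 (r,kernel):
  TLB hit vpn=0x700000 → PA=0x1DC09
#3 VA=0x7400004D6 (r,user):
  L0 @0x1A[29] → 0x20087  P=1,RW=1,US=1,PS=1
  ⇒ phys 0x204D6 (huge @L0)  [1 reads]
#4 VA=0x541E141C4 (w,kernel):
  L0 @0x1A[21] → 0x24007  P=1,RW=1,US=1,PS=0
  L1 @0x24[15] → 0x28007  P=1,RW=1,US=1,PS=0
  L2 @0x28[20] → 0x29007  P=1,RW=1,US=1,PS=0
  ⇒ phys 0x291C4  [3 reads]
#5 VA=0x4826059D7 (r,user):
  L0 @0x1A[18] → 0x2B007  P=1,RW=1,US=1,PS=0
  L1 @0x2B[19] → 0x2E007  P=1,RW=1,US=1,PS=0
  L2 @0x2E[5] → 0x31007  P=1,RW=1,US=1,PS=0
  ⇒ phys 0x319D7  [3 reads]
#6 VA=0x342800B6E (r,user):
  L0 @0x1A[13] → 0x35007  P=1,RW=1,US=1,PS=0
  L1 @0x35[20] → 0x25000  P=0,RW=0,US=0,PS=0
  ⇒ fault: PAGE_NOT_PRESENT  — 2 lookups
#7 VA=0x142 (r,user):
  L0 @0x1A[0] → 0x36087  P=1,RW=1,US=1,PS=1
  ⇒ phys 0x36142 (huge @L0)  [1 reads]

TLB: [["0x541E14", "0x29"], ["0x482605", "0x31"], ["0x0", "0x36"]]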